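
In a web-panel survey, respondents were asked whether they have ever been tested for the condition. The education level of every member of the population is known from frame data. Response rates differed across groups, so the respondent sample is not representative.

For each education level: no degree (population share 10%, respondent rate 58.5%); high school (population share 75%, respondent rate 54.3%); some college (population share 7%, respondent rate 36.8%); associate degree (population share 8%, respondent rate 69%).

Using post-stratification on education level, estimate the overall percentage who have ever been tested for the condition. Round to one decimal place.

54.7%

Reweight to the known education level distribution:
  no degree: 0.1 × 58.5 = 5.85
  high school: 0.75 × 54.3 = 40.725
  some college: 0.07 × 36.8 = 2.576
  associate degree: 0.08 × 69 = 5.52
Post-stratified estimate = 54.671 → 54.7%.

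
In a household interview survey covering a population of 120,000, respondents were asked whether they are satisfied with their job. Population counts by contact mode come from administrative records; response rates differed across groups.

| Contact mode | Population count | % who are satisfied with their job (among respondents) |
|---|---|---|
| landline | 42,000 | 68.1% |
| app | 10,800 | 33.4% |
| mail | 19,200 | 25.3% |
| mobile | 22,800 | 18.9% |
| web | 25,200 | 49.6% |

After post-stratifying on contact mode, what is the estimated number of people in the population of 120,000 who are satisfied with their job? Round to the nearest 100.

53,900

Each cell contributes its population count × the respondent rate:
  landline: 42,000 × 68.1% = 28,602
  app: 10,800 × 33.4% = 3607.2
  mail: 19,200 × 25.3% = 4857.6
  mobile: 22,800 × 18.9% = 4309.2
  web: 25,200 × 49.6% = 12499.2
Estimated total = 53875.2 → 53,900.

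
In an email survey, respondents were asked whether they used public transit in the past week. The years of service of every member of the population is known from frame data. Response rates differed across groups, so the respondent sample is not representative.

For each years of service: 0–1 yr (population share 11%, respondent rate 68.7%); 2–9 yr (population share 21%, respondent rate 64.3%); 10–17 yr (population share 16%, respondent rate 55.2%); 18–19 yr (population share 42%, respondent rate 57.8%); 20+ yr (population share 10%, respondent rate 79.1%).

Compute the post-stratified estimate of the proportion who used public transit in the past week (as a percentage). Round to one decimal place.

Weight each group's respondent value by its population share:
  0–1 yr: 0.11 × 68.7 = 7.557
  2–9 yr: 0.21 × 64.3 = 13.503
  10–17 yr: 0.16 × 55.2 = 8.832
  18–19 yr: 0.42 × 57.8 = 24.276
  20+ yr: 0.1 × 79.1 = 7.91
Post-stratified estimate = 62.078 → 62.1%.

62.1%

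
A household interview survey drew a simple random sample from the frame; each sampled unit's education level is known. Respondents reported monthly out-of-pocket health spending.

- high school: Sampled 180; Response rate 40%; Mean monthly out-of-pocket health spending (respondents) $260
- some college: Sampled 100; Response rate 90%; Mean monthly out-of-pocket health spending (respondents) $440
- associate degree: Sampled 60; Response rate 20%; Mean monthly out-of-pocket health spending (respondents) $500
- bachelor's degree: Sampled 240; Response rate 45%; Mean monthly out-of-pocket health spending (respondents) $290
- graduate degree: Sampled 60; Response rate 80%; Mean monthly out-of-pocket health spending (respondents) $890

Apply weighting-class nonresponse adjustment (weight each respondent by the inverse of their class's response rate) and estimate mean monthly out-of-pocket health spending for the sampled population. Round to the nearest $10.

$380

Each respondent's weight = sampled/responded in their class; summing within a class gives n_sampled, so:
  high school: 180 × 260 = 46,800
  some college: 100 × 440 = 44,000
  associate degree: 60 × 500 = 30,000
  bachelor's degree: 240 × 290 = 69,600
  graduate degree: 60 × 890 = 53,400
Adjusted estimate = 243,800 / 640 = 380.938 → $380.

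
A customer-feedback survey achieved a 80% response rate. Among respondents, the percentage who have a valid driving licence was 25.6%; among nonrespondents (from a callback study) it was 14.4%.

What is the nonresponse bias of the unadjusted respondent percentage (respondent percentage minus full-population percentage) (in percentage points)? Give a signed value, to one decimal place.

+2.2 percentage points

Nonresponse fraction = 1 − 0.8 = 0.2.
Bias = (nonresponse fraction) × (respondent percentage − nonrespondent percentage)
     = 0.2 × (25.6 − 14.4) = 0.2 × 11.2 = 2.24.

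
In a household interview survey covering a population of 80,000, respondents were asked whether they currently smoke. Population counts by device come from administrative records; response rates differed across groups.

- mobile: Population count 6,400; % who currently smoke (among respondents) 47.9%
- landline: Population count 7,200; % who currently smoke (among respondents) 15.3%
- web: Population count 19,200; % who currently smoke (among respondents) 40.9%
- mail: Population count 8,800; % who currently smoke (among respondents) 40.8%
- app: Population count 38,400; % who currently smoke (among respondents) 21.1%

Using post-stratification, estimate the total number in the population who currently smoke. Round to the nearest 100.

23,700

Each cell contributes its population count × the respondent rate:
  mobile: 6,400 × 47.9% = 3065.6
  landline: 7,200 × 15.3% = 1101.6
  web: 19,200 × 40.9% = 7852.8
  mail: 8,800 × 40.8% = 3590.4
  app: 38,400 × 21.1% = 8102.4
Estimated total = 23712.8 → 23,700.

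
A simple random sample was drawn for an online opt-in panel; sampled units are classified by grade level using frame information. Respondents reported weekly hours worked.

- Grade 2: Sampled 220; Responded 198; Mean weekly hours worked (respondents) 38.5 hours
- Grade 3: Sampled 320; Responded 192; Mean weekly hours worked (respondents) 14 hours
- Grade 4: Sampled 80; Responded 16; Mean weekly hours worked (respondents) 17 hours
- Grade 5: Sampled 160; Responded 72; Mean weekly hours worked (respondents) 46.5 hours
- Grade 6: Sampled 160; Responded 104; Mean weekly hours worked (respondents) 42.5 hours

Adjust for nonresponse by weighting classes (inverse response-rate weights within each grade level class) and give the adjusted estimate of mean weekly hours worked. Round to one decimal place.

30.4

Response rates by class: Grade 2 198/220 = 90%, Grade 3 192/320 = 60%, Grade 4 16/80 = 20%, Grade 5 72/160 = 45%, Grade 6 104/160 = 65%.
Each respondent's weight = sampled/responded in their class; summing within a class gives n_sampled, so:
  Grade 2: 220 × 38.5 = 8470
  Grade 3: 320 × 14 = 4480
  Grade 4: 80 × 17 = 1360
  Grade 5: 160 × 46.5 = 7440
  Grade 6: 160 × 42.5 = 6800
Adjusted estimate = 28,550 / 940 = 30.3723 → 30.4.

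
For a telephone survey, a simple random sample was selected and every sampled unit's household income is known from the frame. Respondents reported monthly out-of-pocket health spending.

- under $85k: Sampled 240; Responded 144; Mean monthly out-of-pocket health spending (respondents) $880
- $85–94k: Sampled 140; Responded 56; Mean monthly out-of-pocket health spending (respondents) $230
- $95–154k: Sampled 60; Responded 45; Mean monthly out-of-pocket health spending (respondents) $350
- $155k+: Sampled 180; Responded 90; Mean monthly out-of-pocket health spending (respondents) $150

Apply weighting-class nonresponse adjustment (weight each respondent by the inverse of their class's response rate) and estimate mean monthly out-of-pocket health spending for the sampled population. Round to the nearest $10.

Response rates by class: under $85k 144/240 = 60%, $85–94k 56/140 = 40%, $95–154k 45/60 = 75%, $155k+ 90/180 = 50%.
Inverse-response-rate weighting restores each class to its sampled count, so class totals weight by n_sampled:
  under $85k: 240 × 880 = 211,200
  $85–94k: 140 × 230 = 32,200
  $95–154k: 60 × 350 = 21,000
  $155k+: 180 × 150 = 27,000
Adjusted estimate = 291,400 / 620 = 470 → $470.

$470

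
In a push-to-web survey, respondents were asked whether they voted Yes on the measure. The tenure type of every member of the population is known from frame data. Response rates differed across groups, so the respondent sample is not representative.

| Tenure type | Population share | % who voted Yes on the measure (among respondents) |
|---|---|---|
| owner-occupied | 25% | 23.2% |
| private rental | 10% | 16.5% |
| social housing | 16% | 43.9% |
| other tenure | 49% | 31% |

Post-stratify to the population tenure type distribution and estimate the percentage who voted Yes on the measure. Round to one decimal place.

29.7%

Reweight to the known tenure type distribution:
  owner-occupied: 0.25 × 23.2 = 5.8
  private rental: 0.1 × 16.5 = 1.65
  social housing: 0.16 × 43.9 = 7.024
  other tenure: 0.49 × 31 = 15.19
Post-stratified estimate = 29.664 → 29.7%.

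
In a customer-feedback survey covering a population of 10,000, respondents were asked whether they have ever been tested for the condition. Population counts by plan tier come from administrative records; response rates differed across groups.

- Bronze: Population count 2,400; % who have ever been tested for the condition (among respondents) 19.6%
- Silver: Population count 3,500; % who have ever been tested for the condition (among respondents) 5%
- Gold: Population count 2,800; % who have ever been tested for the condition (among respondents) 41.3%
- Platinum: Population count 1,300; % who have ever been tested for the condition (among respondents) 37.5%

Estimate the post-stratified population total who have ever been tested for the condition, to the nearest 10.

2,290

Estimated count per cell = population count × respondent percentage:
  Bronze: 2,400 × 19.6% = 470.4
  Silver: 3,500 × 5% = 175
  Gold: 2,800 × 41.3% = 1156.4
  Platinum: 1,300 × 37.5% = 487.5
Estimated total = 2289.3 → 2,290.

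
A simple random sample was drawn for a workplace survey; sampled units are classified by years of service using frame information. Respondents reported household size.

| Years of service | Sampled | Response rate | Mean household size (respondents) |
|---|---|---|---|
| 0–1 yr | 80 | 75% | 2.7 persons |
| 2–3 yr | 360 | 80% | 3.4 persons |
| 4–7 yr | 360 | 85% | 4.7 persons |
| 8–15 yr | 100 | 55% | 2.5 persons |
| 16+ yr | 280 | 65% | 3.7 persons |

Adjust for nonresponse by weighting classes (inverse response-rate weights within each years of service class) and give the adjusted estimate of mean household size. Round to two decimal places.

3.74

Inverse-response-rate weighting restores each class to its sampled count, so class totals weight by n_sampled:
  0–1 yr: 80 × 2.7 = 216
  2–3 yr: 360 × 3.4 = 1224
  4–7 yr: 360 × 4.7 = 1692
  8–15 yr: 100 × 2.5 = 250
  16+ yr: 280 × 3.7 = 1036
Adjusted estimate = 4418 / 1,180 = 3.74407 → 3.74.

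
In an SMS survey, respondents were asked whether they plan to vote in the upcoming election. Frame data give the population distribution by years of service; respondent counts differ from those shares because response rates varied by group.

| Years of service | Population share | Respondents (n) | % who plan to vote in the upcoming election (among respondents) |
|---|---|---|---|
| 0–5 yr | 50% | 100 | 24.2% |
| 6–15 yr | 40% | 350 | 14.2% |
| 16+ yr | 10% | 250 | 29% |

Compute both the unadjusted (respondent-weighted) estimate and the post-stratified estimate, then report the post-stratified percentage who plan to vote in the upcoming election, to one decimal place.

20.7%

Unadjusted (pooled respondent) estimate weights by respondent counts:
  (100/700)×24.2 + (350/700)×14.2 + (250/700)×29 = 20.9143%
Post-stratifying to population shares instead:
  0.5×24.2 + 0.4×14.2 + 0.1×29 = 20.68%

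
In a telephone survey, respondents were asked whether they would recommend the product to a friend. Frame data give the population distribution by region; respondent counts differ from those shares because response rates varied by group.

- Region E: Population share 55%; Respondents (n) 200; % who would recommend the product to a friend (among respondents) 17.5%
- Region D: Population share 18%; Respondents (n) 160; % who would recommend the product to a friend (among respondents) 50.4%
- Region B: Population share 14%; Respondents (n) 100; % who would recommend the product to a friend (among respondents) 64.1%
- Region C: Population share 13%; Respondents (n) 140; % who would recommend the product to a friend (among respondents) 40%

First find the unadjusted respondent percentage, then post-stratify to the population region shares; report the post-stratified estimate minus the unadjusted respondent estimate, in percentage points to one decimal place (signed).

Without adjustment, the pooled respondent share is:
  (200/600)×17.5 + (160/600)×50.4 + (100/600)×64.1 + (140/600)×40 = 39.29%
Post-stratifying to population shares instead:
  0.55×17.5 + 0.18×50.4 + 0.14×64.1 + 0.13×40 = 32.871%
Difference = 32.871 − 39.29 = -6.419 pp.

-6.4 percentage points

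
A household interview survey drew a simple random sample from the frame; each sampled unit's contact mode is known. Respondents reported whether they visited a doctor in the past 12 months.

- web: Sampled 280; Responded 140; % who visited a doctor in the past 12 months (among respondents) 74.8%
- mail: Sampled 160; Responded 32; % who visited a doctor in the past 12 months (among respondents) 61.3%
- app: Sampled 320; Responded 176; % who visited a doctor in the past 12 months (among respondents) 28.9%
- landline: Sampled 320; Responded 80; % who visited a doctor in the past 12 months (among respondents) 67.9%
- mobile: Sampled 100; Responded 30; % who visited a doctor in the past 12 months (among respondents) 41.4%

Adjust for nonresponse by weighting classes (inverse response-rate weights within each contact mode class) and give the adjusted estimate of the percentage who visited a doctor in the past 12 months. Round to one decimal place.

55.8%

Class response rates: web 140/280 = 50%, mail 32/160 = 20%, app 176/320 = 55%, landline 80/320 = 25%, mobile 30/100 = 30%.
Each respondent's weight = sampled/responded in their class; summing within a class gives n_sampled, so:
  web: 280 × 74.8 = 20,944
  mail: 160 × 61.3 = 9808
  app: 320 × 28.9 = 9248
  landline: 320 × 67.9 = 21,728
  mobile: 100 × 41.4 = 4140
Adjusted estimate = 65,868 / 1,180 = 55.8203 → 55.8%.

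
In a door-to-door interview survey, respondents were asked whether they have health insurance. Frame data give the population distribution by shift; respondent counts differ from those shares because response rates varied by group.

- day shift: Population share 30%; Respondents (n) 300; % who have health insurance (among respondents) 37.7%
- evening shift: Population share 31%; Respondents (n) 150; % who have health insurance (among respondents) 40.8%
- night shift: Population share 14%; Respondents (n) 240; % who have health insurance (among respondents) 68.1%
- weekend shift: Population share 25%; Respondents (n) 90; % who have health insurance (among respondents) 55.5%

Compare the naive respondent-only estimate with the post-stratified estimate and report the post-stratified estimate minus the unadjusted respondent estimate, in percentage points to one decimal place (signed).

Naive respondent-only estimate (weights = respondent counts):
  (300/780)×37.7 + (150/780)×40.8 + (240/780)×68.1 + (90/780)×55.5 = 49.7038%
Reweighting by population shift shares:
  0.3×37.7 + 0.31×40.8 + 0.14×68.1 + 0.25×55.5 = 47.367%
Difference = 47.367 − 49.7038 = -2.3368 pp.

-2.3 percentage points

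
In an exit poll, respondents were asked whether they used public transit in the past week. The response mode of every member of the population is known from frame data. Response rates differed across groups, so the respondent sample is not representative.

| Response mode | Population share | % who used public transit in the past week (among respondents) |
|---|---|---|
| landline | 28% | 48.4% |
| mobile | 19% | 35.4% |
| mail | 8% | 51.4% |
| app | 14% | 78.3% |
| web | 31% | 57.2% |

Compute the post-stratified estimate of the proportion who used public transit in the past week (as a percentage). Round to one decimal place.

Reweight to the known response mode distribution:
  landline: 0.28 × 48.4 = 13.552
  mobile: 0.19 × 35.4 = 6.726
  mail: 0.08 × 51.4 = 4.112
  app: 0.14 × 78.3 = 10.962
  web: 0.31 × 57.2 = 17.732
Post-stratified estimate = 53.084 → 53.1%.

53.1%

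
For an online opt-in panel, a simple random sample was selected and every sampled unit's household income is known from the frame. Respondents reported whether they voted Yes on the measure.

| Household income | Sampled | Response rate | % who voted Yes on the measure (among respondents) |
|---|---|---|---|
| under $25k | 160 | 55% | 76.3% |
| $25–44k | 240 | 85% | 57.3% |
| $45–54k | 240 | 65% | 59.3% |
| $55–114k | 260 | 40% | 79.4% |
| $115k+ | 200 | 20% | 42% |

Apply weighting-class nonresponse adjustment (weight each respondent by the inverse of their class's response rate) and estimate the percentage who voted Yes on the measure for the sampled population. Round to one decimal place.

Inverse-response-rate weighting restores each class to its sampled count, so class totals weight by n_sampled:
  under $25k: 160 × 76.3 = 12,208
  $25–44k: 240 × 57.3 = 13,752
  $45–54k: 240 × 59.3 = 14,232
  $55–114k: 260 × 79.4 = 20,644
  $115k+: 200 × 42 = 8400
Adjusted estimate = 69,236 / 1,100 = 62.9418 → 62.9%.

62.9%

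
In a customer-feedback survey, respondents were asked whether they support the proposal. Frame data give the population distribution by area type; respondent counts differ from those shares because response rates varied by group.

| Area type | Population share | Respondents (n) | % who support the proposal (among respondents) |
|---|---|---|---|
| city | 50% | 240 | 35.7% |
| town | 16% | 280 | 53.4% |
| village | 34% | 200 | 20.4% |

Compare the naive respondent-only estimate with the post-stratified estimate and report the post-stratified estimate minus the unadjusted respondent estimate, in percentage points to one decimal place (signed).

Without adjustment, the pooled respondent share is:
  (240/720)×35.7 + (280/720)×53.4 + (200/720)×20.4 = 38.3333%
Post-stratified estimate weights by population shares:
  0.5×35.7 + 0.16×53.4 + 0.34×20.4 = 33.33%
Difference = 33.33 − 38.3333 = -5.0033 pp.

-5.0 percentage points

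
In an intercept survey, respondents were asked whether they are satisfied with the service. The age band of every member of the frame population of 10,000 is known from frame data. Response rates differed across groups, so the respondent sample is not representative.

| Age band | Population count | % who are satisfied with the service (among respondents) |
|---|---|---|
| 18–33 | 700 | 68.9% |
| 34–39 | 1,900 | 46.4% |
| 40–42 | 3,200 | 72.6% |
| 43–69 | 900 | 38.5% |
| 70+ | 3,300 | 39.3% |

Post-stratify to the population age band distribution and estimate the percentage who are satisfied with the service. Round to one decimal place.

Weight each group's respondent value by its population share:
  18–33: (700/10,000) × 68.9 = 4.823
  34–39: (1,900/10,000) × 46.4 = 8.816
  40–42: (3,200/10,000) × 72.6 = 23.232
  43–69: (900/10,000) × 38.5 = 3.465
  70+: (3,300/10,000) × 39.3 = 12.969
Post-stratified estimate = 53.305 → 53.3%.

53.3%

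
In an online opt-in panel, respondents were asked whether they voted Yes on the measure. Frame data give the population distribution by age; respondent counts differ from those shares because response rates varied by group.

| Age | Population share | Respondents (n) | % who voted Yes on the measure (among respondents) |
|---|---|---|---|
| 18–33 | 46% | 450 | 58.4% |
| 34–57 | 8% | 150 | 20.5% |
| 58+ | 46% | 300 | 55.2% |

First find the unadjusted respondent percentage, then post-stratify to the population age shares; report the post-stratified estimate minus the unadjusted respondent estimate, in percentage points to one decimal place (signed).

Naive respondent-only estimate (weights = respondent counts):
  (450/900)×58.4 + (150/900)×20.5 + (300/900)×55.2 = 51.0167%
Reweighting by population age shares:
  0.46×58.4 + 0.08×20.5 + 0.46×55.2 = 53.896%
Difference = 53.896 − 51.0167 = 2.8793 pp.

+2.9 percentage points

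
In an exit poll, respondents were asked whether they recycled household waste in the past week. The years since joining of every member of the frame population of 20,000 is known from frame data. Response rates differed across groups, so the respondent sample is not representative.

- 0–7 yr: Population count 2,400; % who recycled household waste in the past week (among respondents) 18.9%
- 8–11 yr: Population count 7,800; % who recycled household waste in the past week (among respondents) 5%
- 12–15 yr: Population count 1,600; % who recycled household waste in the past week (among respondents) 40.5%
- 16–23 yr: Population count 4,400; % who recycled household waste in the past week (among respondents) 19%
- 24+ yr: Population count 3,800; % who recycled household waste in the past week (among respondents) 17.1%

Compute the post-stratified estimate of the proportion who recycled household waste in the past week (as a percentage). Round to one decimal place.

Post-stratification weights by population share, not respondent share:
  0–7 yr: (2,400/20,000) × 18.9 = 2.268
  8–11 yr: (7,800/20,000) × 5 = 1.95
  12–15 yr: (1,600/20,000) × 40.5 = 3.24
  16–23 yr: (4,400/20,000) × 19 = 4.18
  24+ yr: (3,800/20,000) × 17.1 = 3.249
Post-stratified estimate = 14.887 → 14.9%.

14.9%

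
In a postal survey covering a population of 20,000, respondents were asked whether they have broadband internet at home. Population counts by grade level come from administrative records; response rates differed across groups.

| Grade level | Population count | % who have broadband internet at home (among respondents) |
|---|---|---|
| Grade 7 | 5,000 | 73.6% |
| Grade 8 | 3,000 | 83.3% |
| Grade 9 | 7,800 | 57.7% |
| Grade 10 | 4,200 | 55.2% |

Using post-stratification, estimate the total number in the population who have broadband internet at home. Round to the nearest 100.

13,000

Apply each group's respondent rate to its population count:
  Grade 7: 5,000 × 73.6% = 3680
  Grade 8: 3,000 × 83.3% = 2499
  Grade 9: 7,800 × 57.7% = 4500.6
  Grade 10: 4,200 × 55.2% = 2318.4
Estimated total = 12,998 → 13,000.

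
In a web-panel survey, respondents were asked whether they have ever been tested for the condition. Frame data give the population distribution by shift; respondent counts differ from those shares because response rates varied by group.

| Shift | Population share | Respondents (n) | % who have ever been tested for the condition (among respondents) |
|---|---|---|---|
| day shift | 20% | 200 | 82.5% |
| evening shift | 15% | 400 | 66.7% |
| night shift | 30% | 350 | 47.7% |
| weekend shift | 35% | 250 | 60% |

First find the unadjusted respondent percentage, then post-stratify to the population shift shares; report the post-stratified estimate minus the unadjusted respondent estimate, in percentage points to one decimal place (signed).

-0.6 percentage points

Naive respondent-only estimate (weights = respondent counts):
  (200/1200)×82.5 + (400/1200)×66.7 + (350/1200)×47.7 + (250/1200)×60 = 62.3958%
Post-stratified estimate weights by population shares:
  0.2×82.5 + 0.15×66.7 + 0.3×47.7 + 0.35×60 = 61.815%
Difference = 61.815 − 62.3958 = -0.5808 pp.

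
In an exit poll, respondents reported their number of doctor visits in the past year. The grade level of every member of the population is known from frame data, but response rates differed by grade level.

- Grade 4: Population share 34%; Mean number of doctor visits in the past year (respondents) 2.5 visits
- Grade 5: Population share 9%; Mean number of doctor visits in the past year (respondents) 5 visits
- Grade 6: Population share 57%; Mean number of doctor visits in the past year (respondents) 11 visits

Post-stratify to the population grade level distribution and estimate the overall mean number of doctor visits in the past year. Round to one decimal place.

Reweight to the known grade level distribution:
  Grade 4: 0.34 × 2.5 = 0.85
  Grade 5: 0.09 × 5 = 0.45
  Grade 6: 0.57 × 11 = 6.27
Post-stratified estimate = 7.57 → 7.6.

7.6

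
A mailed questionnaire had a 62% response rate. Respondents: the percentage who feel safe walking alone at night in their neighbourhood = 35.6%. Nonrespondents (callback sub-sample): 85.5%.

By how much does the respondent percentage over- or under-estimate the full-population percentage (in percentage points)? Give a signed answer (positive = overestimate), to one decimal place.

-19.0 percentage points

Nonresponse fraction = 1 − 0.62 = 0.38.
Bias = (nonresponse fraction) × (respondent percentage − nonrespondent percentage)
     = 0.38 × (35.6 − 85.5) = 0.38 × -49.9 = -18.962.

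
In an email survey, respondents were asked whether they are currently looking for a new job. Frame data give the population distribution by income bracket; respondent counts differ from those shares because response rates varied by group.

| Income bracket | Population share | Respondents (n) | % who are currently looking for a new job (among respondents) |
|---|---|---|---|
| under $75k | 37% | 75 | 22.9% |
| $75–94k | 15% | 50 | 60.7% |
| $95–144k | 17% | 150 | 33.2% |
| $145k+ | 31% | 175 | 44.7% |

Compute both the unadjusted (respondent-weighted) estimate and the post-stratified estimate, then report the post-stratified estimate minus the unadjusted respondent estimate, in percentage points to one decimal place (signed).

-1.9 percentage points

Without adjustment, the pooled respondent share is:
  (75/450)×22.9 + (50/450)×60.7 + (150/450)×33.2 + (175/450)×44.7 = 39.0111%
Post-stratifying to population shares instead:
  0.37×22.9 + 0.15×60.7 + 0.17×33.2 + 0.31×44.7 = 37.079%
Difference = 37.079 − 39.0111 = -1.9321 pp.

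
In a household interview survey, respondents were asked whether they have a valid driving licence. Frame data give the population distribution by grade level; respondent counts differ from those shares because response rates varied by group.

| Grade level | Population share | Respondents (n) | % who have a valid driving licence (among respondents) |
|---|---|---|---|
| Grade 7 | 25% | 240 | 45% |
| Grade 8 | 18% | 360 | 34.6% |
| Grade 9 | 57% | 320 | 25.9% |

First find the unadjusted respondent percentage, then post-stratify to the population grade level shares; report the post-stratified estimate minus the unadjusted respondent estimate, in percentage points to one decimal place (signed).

Unadjusted (pooled respondent) estimate weights by respondent counts:
  (240/920)×45 + (360/920)×34.6 + (320/920)×25.9 = 34.287%
Post-stratified estimate weights by population shares:
  0.25×45 + 0.18×34.6 + 0.57×25.9 = 32.241%
Difference = 32.241 − 34.287 = -2.046 pp.

-2.0 percentage points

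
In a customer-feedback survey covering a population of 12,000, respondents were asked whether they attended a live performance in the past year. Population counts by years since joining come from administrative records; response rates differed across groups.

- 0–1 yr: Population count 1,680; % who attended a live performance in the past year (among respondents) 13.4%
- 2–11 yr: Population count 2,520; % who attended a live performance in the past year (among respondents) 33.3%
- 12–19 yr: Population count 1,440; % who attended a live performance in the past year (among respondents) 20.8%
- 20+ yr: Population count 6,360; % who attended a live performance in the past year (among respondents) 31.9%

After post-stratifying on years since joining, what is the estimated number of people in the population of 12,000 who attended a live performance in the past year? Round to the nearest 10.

3,390

Estimated count per cell = population count × respondent percentage:
  0–1 yr: 1,680 × 13.4% = 225.12
  2–11 yr: 2,520 × 33.3% = 839.16
  12–19 yr: 1,440 × 20.8% = 299.52
  20+ yr: 6,360 × 31.9% = 2028.84
Estimated total = 3392.64 → 3,390.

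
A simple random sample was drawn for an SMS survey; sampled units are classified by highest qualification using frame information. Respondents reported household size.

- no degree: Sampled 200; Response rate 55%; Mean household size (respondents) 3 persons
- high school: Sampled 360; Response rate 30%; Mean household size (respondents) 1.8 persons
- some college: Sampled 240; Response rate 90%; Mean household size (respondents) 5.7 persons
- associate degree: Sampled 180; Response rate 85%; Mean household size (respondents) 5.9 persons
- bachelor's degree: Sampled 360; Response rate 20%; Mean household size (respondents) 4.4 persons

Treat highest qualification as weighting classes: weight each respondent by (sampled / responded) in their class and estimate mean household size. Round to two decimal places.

3.93

Each respondent's weight = sampled/responded in their class; summing within a class gives n_sampled, so:
  no degree: 200 × 3 = 600
  high school: 360 × 1.8 = 648
  some college: 240 × 5.7 = 1368
  associate degree: 180 × 5.9 = 1062
  bachelor's degree: 360 × 4.4 = 1584
Adjusted estimate = 5262 / 1,340 = 3.92687 → 3.93.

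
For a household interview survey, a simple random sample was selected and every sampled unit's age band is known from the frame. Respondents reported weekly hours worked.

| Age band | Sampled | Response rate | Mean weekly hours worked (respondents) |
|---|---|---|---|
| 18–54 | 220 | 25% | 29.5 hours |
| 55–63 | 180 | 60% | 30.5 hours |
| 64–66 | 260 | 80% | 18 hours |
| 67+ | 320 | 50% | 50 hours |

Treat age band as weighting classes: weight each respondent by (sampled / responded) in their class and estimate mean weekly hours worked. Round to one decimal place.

33.3

Inverse-response-rate weighting restores each class to its sampled count, so class totals weight by n_sampled:
  18–54: 220 × 29.5 = 6490
  55–63: 180 × 30.5 = 5490
  64–66: 260 × 18 = 4680
  67+: 320 × 50 = 16,000
Adjusted estimate = 32,660 / 980 = 33.3265 → 33.3.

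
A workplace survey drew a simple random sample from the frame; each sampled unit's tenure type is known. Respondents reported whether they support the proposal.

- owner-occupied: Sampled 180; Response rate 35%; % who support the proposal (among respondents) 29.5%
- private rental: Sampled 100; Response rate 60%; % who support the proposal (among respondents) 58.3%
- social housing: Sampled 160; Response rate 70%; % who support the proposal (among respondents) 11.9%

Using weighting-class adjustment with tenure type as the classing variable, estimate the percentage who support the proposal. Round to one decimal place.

29.6%

Each respondent's weight = sampled/responded in their class; summing within a class gives n_sampled, so:
  owner-occupied: 180 × 29.5 = 5310
  private rental: 100 × 58.3 = 5830
  social housing: 160 × 11.9 = 1904
Adjusted estimate = 13,044 / 440 = 29.6455 → 29.6%.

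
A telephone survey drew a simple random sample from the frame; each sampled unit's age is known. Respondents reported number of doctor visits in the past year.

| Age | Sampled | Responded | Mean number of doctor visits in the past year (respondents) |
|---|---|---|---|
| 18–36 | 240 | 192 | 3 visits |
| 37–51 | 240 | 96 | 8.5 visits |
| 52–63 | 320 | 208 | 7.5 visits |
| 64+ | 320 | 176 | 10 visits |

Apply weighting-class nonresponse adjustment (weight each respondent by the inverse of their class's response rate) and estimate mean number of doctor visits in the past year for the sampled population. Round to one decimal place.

7.5

Response rates by class: 18–36 192/240 = 80%, 37–51 96/240 = 40%, 52–63 208/320 = 65%, 64+ 176/320 = 55%.
Inverse-response-rate weighting restores each class to its sampled count, so class totals weight by n_sampled:
  18–36: 240 × 3 = 720
  37–51: 240 × 8.5 = 2040
  52–63: 320 × 7.5 = 2400
  64+: 320 × 10 = 3200
Adjusted estimate = 8360 / 1,120 = 7.46429 → 7.5.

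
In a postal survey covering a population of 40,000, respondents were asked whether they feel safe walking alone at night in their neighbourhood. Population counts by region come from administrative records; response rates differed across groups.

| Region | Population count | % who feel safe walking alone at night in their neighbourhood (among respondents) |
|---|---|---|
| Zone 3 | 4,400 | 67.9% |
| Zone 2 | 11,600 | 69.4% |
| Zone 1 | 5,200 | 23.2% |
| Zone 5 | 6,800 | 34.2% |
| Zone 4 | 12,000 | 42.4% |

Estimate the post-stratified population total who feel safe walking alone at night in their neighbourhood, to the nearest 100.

Each cell contributes its population count × the respondent rate:
  Zone 3: 4,400 × 67.9% = 2987.6
  Zone 2: 11,600 × 69.4% = 8050.4
  Zone 1: 5,200 × 23.2% = 1206.4
  Zone 5: 6,800 × 34.2% = 2325.6
  Zone 4: 12,000 × 42.4% = 5088
Estimated total = 19,658 → 19,700.

19,700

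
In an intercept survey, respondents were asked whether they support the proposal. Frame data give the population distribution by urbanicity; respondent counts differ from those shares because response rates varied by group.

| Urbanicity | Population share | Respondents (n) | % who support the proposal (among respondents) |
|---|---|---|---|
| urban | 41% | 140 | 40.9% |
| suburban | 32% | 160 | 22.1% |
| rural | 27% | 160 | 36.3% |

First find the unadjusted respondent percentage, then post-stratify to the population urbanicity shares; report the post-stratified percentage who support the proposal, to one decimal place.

33.6%

Naive respondent-only estimate (weights = respondent counts):
  (140/460)×40.9 + (160/460)×22.1 + (160/460)×36.3 = 32.7609%
Post-stratified estimate weights by population shares:
  0.41×40.9 + 0.32×22.1 + 0.27×36.3 = 33.642%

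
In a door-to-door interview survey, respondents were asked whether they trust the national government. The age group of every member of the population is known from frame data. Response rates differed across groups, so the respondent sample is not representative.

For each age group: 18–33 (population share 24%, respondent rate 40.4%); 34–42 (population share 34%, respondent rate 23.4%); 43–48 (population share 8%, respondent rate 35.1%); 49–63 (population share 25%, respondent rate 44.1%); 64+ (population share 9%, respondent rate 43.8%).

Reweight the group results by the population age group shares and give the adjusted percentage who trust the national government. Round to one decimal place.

35.4%

Each cell contributes population-share × respondent value:
  18–33: 0.24 × 40.4 = 9.696
  34–42: 0.34 × 23.4 = 7.956
  43–48: 0.08 × 35.1 = 2.808
  49–63: 0.25 × 44.1 = 11.025
  64+: 0.09 × 43.8 = 3.942
Post-stratified estimate = 35.427 → 35.4%.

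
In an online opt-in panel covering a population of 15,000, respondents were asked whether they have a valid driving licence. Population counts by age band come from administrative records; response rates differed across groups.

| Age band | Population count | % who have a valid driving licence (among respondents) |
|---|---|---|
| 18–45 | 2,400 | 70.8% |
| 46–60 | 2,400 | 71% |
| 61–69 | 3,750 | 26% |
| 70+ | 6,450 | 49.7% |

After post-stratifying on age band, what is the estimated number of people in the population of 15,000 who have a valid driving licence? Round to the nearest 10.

7,580

Each cell contributes its population count × the respondent rate:
  18–45: 2,400 × 70.8% = 1699.2
  46–60: 2,400 × 71% = 1704
  61–69: 3,750 × 26% = 975
  70+: 6,450 × 49.7% = 3205.65
Estimated total = 7583.85 → 7,580.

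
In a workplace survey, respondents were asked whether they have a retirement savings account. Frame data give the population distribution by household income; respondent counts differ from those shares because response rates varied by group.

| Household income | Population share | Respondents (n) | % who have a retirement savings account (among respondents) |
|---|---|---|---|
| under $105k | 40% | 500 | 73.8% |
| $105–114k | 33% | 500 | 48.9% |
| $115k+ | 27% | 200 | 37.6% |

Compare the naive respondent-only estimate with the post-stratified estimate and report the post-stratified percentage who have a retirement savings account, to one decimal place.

Naive respondent-only estimate (weights = respondent counts):
  (500/1200)×73.8 + (500/1200)×48.9 + (200/1200)×37.6 = 57.3917%
Post-stratified estimate weights by population shares:
  0.4×73.8 + 0.33×48.9 + 0.27×37.6 = 55.809%

55.8%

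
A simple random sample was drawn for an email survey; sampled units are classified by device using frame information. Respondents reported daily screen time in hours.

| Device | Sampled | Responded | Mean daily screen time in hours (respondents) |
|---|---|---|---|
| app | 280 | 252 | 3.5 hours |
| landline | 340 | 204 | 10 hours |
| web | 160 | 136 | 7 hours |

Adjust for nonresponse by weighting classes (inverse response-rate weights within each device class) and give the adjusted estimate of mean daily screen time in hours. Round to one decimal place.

7.1

Class response rates: app 252/280 = 90%, landline 204/340 = 60%, web 136/160 = 85%.
Inverse-response-rate weighting restores each class to its sampled count, so class totals weight by n_sampled:
  app: 280 × 3.5 = 980
  landline: 340 × 10 = 3400
  web: 160 × 7 = 1120
Adjusted estimate = 5500 / 780 = 7.05128 → 7.1.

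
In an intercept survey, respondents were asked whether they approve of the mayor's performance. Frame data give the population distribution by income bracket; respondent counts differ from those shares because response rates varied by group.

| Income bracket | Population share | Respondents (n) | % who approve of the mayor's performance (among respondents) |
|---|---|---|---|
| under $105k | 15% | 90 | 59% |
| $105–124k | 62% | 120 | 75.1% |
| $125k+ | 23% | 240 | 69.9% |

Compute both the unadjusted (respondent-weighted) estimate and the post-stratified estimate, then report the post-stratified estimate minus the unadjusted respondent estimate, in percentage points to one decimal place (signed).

+2.4 percentage points

Unadjusted (pooled respondent) estimate weights by respondent counts:
  (90/450)×59 + (120/450)×75.1 + (240/450)×69.9 = 69.1067%
Post-stratifying to population shares instead:
  0.15×59 + 0.62×75.1 + 0.23×69.9 = 71.489%
Difference = 71.489 − 69.1067 = 2.3823 pp.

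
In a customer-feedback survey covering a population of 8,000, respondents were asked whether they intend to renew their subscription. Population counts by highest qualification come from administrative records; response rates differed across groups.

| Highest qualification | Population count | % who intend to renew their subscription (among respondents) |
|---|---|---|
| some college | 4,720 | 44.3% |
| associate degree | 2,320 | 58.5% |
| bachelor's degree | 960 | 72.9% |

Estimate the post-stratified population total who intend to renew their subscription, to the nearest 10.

Apply each group's respondent rate to its population count:
  some college: 4,720 × 44.3% = 2090.96
  associate degree: 2,320 × 58.5% = 1357.2
  bachelor's degree: 960 × 72.9% = 699.84
Estimated total = 4148 → 4,150.

4,150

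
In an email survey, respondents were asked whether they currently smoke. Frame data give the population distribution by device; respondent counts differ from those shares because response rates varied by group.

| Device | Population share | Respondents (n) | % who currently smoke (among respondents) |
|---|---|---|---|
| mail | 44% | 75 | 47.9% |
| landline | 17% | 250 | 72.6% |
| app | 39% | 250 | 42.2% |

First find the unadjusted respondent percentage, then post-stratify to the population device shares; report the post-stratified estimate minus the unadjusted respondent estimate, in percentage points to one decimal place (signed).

Unadjusted (pooled respondent) estimate weights by respondent counts:
  (75/575)×47.9 + (250/575)×72.6 + (250/575)×42.2 = 56.1609%
Post-stratifying to population shares instead:
  0.44×47.9 + 0.17×72.6 + 0.39×42.2 = 49.876%
Difference = 49.876 − 56.1609 = -6.2849 pp.

-6.3 percentage points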